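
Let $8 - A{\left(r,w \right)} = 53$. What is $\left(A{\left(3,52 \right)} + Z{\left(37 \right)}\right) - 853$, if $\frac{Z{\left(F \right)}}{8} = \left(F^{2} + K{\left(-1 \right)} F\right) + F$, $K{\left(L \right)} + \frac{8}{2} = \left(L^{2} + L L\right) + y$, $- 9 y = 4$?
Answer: $\frac{86638}{9} \approx 9626.4$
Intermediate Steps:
$y = - \frac{4}{9}$ ($y = \left(- \frac{1}{9}\right) 4 = - \frac{4}{9} \approx -0.44444$)
$K{\left(L \right)} = - \frac{40}{9} + 2 L^{2}$ ($K{\left(L \right)} = -4 - \left(\frac{4}{9} - L^{2} - L L\right) = -4 + \left(\left(L^{2} + L^{2}\right) - \frac{4}{9}\right) = -4 + \left(2 L^{2} - \frac{4}{9}\right) = -4 + \left(- \frac{4}{9} + 2 L^{2}\right) = - \frac{40}{9} + 2 L^{2}$)
$A{\left(r,w \right)} = -45$ ($A{\left(r,w \right)} = 8 - 53 = -45$)
$Z{\left(F \right)} = 8 F^{2} - \frac{104 F}{9}$ ($Z{\left(F \right)} = 8 \left(\left(F^{2} + \left(- \frac{40}{9} + 2 \left(-1\right)^{2}\right) F\right) + F\right) = 8 \left(\left(F^{2} + \left(- \frac{40}{9} + 2 \cdot 1\right) F\right) + F\right) = 8 \left(\left(F^{2} + \left(- \frac{40}{9} + 2\right) F\right) + F\right) = 8 \left(\left(F^{2} - \frac{22 F}{9}\right) + F\right) = 8 \left(F^{2} - \frac{13 F}{9}\right) = 8 F^{2} - \frac{104 F}{9}$)
$\left(A{\left(3,52 \right)} + Z{\left(37 \right)}\right) - 853 = \left(-45 + \frac{8}{9} \cdot 37 \left(-13 + 9 \cdot 37\right)\right) - 853 = \left(-45 + \frac{8}{9} \cdot 37 \left(-13 + 333\right)\right) - 853 = \left(-45 + \frac{8}{9} \cdot 37 \cdot 320\right) - 853 = \left(-45 + \frac{94720}{9}\right) - 853 = \frac{94315}{9} - 853 = \frac{86638}{9}$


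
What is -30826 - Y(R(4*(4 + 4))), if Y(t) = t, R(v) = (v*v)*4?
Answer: -34922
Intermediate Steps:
R(v) = 4*v² (R(v) = v²*4 = 4*v²)
-30826 - Y(R(4*(4 + 4))) = -30826 - 4*(4*(4 + 4))² = -30826 - 4*(4*8)² = -30826 - 4*32² = -30826 - 4*1024 = -30826 - 1*4096 = -30826 - 4096 = -34922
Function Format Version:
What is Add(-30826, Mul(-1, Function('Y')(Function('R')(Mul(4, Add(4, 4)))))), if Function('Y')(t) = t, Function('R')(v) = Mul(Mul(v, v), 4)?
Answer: -34922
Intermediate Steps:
Function('R')(v) = Mul(4, Pow(v, 2)) (Function('R')(v) = Mul(Pow(v, 2), 4) = Mul(4, Pow(v, 2)))
Add(-30826, Mul(-1, Function('Y')(Function('R')(Mul(4, Add(4, 4)))))) = Add(-30826, Mul(-1, Mul(4, Pow(Mul(4, Add(4, 4)), 2)))) = Add(-30826, Mul(-1, Mul(4, Pow(Mul(4, 8), 2)))) = Add(-30826, Mul(-1, Mul(4, Pow(32, 2)))) = Add(-30826, Mul(-1, Mul(4, 1024))) = Add(-30826, Mul(-1, 4096)) = Add(-30826, -4096) = -34922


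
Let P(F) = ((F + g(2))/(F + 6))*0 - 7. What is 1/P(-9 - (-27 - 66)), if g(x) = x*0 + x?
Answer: -⅐ ≈ -0.14286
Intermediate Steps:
g(x) = x (g(x) = 0 + x = x)
P(F) = -7 (P(F) = ((F + 2)/(F + 6))*0 - 7 = ((2 + F)/(6 + F))*0 - 7 = 0 - 7 = -7)
1/P(-9 - (-27 - 66)) = 1/(-7) = -⅐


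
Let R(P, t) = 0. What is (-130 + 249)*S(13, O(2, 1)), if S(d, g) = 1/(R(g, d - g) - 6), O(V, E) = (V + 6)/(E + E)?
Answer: -119/6 ≈ -19.833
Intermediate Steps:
O(V, E) = (6 + V)/(2*E) (O(V, E) = (6 + V)/((2*E)) = (6 + V)*(1/(2*E)) = (6 + V)/(2*E))
S(d, g) = -⅙ (S(d, g) = 1/(0 - 6) = 1/(-6) = -⅙)
(-130 + 249)*S(13, O(2, 1)) = (-130 + 249)*(-⅙) = 119*(-⅙) = -119/6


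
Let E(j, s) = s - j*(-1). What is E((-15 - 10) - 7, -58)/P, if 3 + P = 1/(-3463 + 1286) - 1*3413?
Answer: 195930/7436633 ≈ 0.026347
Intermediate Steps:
E(j, s) = j + s (E(j, s) = s - (-1)*j = s + j = j + s)
P = -7436633/2177 (P = -3 + (1/(-3463 + 1286) - 1*3413) = -3 + (1/(-2177) - 3413) = -3 + (-1/2177 - 3413) = -3 - 7430102/2177 = -7436633/2177 ≈ -3416.0)
E((-15 - 10) - 7, -58)/P = (((-15 - 10) - 7) - 58)/(-7436633/2177) = ((-25 - 7) - 58)*(-2177/7436633) = (-32 - 58)*(-2177/7436633) = -90*(-2177/7436633) = 195930/7436633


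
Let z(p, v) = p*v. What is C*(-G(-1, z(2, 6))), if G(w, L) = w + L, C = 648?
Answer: -7128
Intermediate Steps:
G(w, L) = L + w
C*(-G(-1, z(2, 6))) = 648*(-(2*6 - 1)) = 648*(-(12 - 1)) = 648*(-1*11) = 648*(-11) = -7128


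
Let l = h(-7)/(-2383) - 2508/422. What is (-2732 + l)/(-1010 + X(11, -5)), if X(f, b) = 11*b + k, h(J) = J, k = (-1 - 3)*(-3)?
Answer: 1376671921/529462089 ≈ 2.6001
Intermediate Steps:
k = 12 (k = -4*(-3) = 12)
X(f, b) = 12 + 11*b (X(f, b) = 11*b + 12 = 12 + 11*b)
l = -2986805/502813 (l = -7/(-2383) - 2508/422 = -7*(-1/2383) - 2508*1/422 = 7/2383 - 1254/211 = -2986805/502813 ≈ -5.9402)
(-2732 + l)/(-1010 + X(11, -5)) = (-2732 - 2986805/502813)/(-1010 + (12 + 11*(-5))) = -1376671921/(502813*(-1010 + (12 - 55))) = -1376671921/(502813*(-1010 - 43)) = -1376671921/502813/(-1053) = -1376671921/502813*(-1/1053) = 1376671921/529462089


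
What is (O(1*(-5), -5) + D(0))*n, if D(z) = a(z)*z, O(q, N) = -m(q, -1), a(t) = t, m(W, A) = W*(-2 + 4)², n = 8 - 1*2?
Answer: 120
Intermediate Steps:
n = 6 (n = 8 - 2 = 6)
m(W, A) = 4*W (m(W, A) = W*2² = W*4 = 4*W)
O(q, N) = -4*q
D(z) = z² (D(z) = z*z = z²)
(O(1*(-5), -5) + D(0))*n = (-4*(-5) + 0²)*6 = (-4*(-5) + 0)*6 = (20 + 0)*6 = 20*6 = 120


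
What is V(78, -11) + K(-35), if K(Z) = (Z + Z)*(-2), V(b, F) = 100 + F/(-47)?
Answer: 11291/47 ≈ 240.23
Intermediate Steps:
V(b, F) = 100 - F/47 (V(b, F) = 100 + F*(-1/47) = 100 - F/47)
K(Z) = -4*Z (K(Z) = (2*Z)*(-2) = -4*Z)
V(78, -11) + K(-35) = (100 - 1/47*(-11)) - 4*(-35) = (100 + 11/47) + 140 = 4711/47 + 140 = 11291/47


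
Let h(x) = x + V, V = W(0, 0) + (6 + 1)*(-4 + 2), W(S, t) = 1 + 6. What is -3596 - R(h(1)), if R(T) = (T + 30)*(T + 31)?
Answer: -4196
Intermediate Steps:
W(S, t) = 7
V = -7 (V = 7 + (6 + 1)*(-4 + 2) = 7 + 7*(-2) = 7 - 14 = -7)
h(x) = -7 + x (h(x) = x - 7 = -7 + x)
R(T) = (30 + T)*(31 + T)
-3596 - R(h(1)) = -3596 - (930 + (-7 + 1)² + 61*(-7 + 1)) = -3596 - (930 + (-6)² + 61*(-6)) = -3596 - (930 + 36 - 366) = -3596 - 1*600 = -3596 - 600 = -4196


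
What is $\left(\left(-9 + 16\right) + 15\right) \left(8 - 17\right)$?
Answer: $-198$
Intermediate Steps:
$\left(\left(-9 + 16\right) + 15\right) \left(8 - 17\right) = \left(7 + 15\right) \left(-9\right) = 22 \left(-9\right) = -198$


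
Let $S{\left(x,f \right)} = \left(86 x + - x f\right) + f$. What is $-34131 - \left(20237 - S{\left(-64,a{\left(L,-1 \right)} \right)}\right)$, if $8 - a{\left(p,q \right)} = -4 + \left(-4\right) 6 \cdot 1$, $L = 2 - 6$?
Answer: $-57532$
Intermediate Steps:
$L = -4$ ($L = 2 - 6 = -4$)
$a{\left(p,q \right)} = 36$ ($a{\left(p,q \right)} = 8 - \left(-4 + \left(-4\right) 6 \cdot 1\right) = 8 - \left(-4 - 24\right) = 8 - -28 = 8 + 28 = 36$)
$S{\left(x,f \right)} = f + 86 x - f x$ ($S{\left(x,f \right)} = \left(86 x - f x\right) + f = f + 86 x - f x$)
$-34131 - \left(20237 - S{\left(-64,a{\left(L,-1 \right)} \right)}\right) = -34131 - \left(20237 - \left(36 + 86 \left(-64\right) - 36 \left(-64\right)\right)\right) = -34131 - \left(20237 - \left(36 - 5504 + 2304\right)\right) = -34131 - \left(20237 - -3164\right) = -34131 - \left(20237 + 3164\right) = -34131 - 23401 = -57532$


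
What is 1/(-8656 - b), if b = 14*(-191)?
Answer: -1/5982 ≈ -0.00016717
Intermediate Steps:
b = -2674
1/(-8656 - b) = 1/(-8656 - 1*(-2674)) = 1/(-8656 + 2674) = 1/(-5982) = -1/5982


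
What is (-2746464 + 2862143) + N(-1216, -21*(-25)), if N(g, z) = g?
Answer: 114463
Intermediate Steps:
(-2746464 + 2862143) + N(-1216, -21*(-25)) = (-2746464 + 2862143) - 1216 = 115679 - 1216 = 114463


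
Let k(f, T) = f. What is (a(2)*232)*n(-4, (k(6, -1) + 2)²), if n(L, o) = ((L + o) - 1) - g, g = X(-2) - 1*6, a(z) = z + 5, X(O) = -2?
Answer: 108808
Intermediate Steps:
a(z) = 5 + z
g = -8 (g = -2 - 1*6 = -2 - 6 = -8)
n(L, o) = 7 + L + o (n(L, o) = ((L + o) - 1) - 1*(-8) = (-1 + L + o) + 8 = 7 + L + o)
(a(2)*232)*n(-4, (k(6, -1) + 2)²) = ((5 + 2)*232)*(7 - 4 + (6 + 2)²) = (7*232)*(7 - 4 + 8²) = 1624*(7 - 4 + 64) = 1624*67 = 108808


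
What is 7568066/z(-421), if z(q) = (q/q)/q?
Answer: -3186155786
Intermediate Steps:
z(q) = 1/q
7568066/z(-421) = 7568066/(1/(-421)) = 7568066/(-1/421) = 7568066*(-421) = -3186155786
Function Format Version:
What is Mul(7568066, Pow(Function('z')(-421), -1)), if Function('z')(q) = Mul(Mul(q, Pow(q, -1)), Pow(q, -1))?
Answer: -3186155786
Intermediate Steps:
Function('z')(q) = Pow(q, -1) (Function('z')(q) = Mul(1, Pow(q, -1)) = Pow(q, -1))
Mul(7568066, Pow(Function('z')(-421), -1)) = Mul(7568066, Pow(Pow(-421, -1), -1)) = Mul(7568066, Pow(Rational(-1, 421), -1)) = Mul(7568066, -421) = -3186155786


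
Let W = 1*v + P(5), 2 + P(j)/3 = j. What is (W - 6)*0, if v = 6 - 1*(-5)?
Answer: 0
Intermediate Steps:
P(j) = -6 + 3*j
v = 11 (v = 6 + 5 = 11)
W = 20 (W = 1*11 + (-6 + 3*5) = 11 + (-6 + 15) = 11 + 9 = 20)
(W - 6)*0 = (20 - 6)*0 = 14*0 = 0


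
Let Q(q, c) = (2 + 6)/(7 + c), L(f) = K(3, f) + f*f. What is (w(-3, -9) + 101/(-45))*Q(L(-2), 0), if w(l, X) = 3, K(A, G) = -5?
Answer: 272/315 ≈ 0.86349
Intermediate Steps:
L(f) = -5 + f² (L(f) = -5 + f*f = -5 + f²)
Q(q, c) = 8/(7 + c)
(w(-3, -9) + 101/(-45))*Q(L(-2), 0) = (3 + 101/(-45))*(8/(7 + 0)) = (3 + 101*(-1/45))*(8/7) = (3 - 101/45)*(8*(⅐)) = (34/45)*(8/7) = 272/315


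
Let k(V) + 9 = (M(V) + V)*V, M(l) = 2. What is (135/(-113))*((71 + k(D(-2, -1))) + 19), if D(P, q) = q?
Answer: -10800/113 ≈ -95.575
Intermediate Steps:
k(V) = -9 + V*(2 + V) (k(V) = -9 + (2 + V)*V = -9 + V*(2 + V))
(135/(-113))*((71 + k(D(-2, -1))) + 19) = (135/(-113))*((71 + (-9 + (-1)**2 + 2*(-1))) + 19) = (135*(-1/113))*((71 + (-9 + 1 - 2)) + 19) = -135*((71 - 10) + 19)/113 = -135*(61 + 19)/113 = -135/113*80 = -10800/113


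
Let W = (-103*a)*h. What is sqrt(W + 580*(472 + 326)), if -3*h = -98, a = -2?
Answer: 2*sqrt(1056531)/3 ≈ 685.25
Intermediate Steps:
h = 98/3 (h = -1/3*(-98) = 98/3 ≈ 32.667)
W = 20188/3 (W = -103*(-2)*(98/3) = 206*(98/3) = 20188/3 ≈ 6729.3)
sqrt(W + 580*(472 + 326)) = sqrt(20188/3 + 580*(472 + 326)) = sqrt(20188/3 + 580*798) = sqrt(20188/3 + 462840) = sqrt(1408708/3) = 2*sqrt(1056531)/3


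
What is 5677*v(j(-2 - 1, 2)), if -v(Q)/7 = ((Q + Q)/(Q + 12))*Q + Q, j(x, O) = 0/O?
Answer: 0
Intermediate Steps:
j(x, O) = 0
v(Q) = -7*Q - 14*Q**2/(12 + Q) (v(Q) = -7*(((Q + Q)/(Q + 12))*Q + Q) = -7*(((2*Q)/(12 + Q))*Q + Q) = -7*((2*Q/(12 + Q))*Q + Q) = -7*(2*Q**2/(12 + Q) + Q) = -7*(Q + 2*Q**2/(12 + Q)) = -7*Q - 14*Q**2/(12 + Q))
5677*v(j(-2 - 1, 2)) = 5677*(-21*0*(4 + 0)/(12 + 0)) = 5677*(-21*0*4/12) = 5677*(-21*0*1/12*4) = 5677*0 = 0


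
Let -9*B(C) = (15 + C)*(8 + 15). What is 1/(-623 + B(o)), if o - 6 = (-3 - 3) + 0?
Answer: -3/1984 ≈ -0.0015121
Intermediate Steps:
o = 0 (o = 6 + ((-3 - 3) + 0) = 6 + (-6 + 0) = 6 - 6 = 0)
B(C) = -115/3 - 23*C/9 (B(C) = -(15 + C)*(8 + 15)/9 = -(15 + C)*23/9 = -(345 + 23*C)/9 = -115/3 - 23*C/9)
1/(-623 + B(o)) = 1/(-623 + (-115/3 - 23/9*0)) = 1/(-623 + (-115/3 + 0)) = 1/(-623 - 115/3) = 1/(-1984/3) = -3/1984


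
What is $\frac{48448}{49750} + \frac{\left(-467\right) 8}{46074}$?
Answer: $\frac{511581788}{573045375} \approx 0.89274$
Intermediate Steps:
$\frac{48448}{49750} + \frac{\left(-467\right) 8}{46074} = 48448 \cdot \frac{1}{49750} - \frac{1868}{23037} = \frac{24224}{24875} - \frac{1868}{23037} = \frac{511581788}{573045375}$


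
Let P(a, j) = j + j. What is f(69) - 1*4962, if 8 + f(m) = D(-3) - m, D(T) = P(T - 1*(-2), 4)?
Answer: -5031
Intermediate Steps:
P(a, j) = 2*j
D(T) = 8 (D(T) = 2*4 = 8)
f(m) = -m (f(m) = -8 + (8 - m) = -m)
f(69) - 1*4962 = -1*69 - 1*4962 = -69 - 4962 = -5031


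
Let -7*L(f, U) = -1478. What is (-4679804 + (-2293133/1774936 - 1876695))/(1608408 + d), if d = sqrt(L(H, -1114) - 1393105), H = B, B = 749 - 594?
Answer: -16377931882410763329/4017754849927179835 + 11637368402197*I*sqrt(68251799)/32142038799417438680 ≈ -4.0764 + 0.0029912*I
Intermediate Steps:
B = 155
H = 155
L(f, U) = 1478/7 (L(f, U) = -1/7*(-1478) = 1478/7)
d = I*sqrt(68251799)/7 (d = sqrt(1478/7 - 1393105) = sqrt(-9750257/7) = I*sqrt(68251799)/7 ≈ 1180.2*I)
(-4679804 + (-2293133/1774936 - 1876695))/(1608408 + d) = (-4679804 + (-2293133/1774936 - 1876695))/(1608408 + I*sqrt(68251799)/7) = (-4679804 - 3331015809653/1774936)/(1608408 + I*sqrt(68251799)/7) = -11637368402197/(1774936*(1608408 + I*sqrt(68251799)/7))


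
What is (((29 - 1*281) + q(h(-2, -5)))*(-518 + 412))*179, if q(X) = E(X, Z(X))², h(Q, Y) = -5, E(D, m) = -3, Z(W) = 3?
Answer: 4610682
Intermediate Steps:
q(X) = 9 (q(X) = (-3)² = 9)
(((29 - 1*281) + q(h(-2, -5)))*(-518 + 412))*179 = (((29 - 1*281) + 9)*(-518 + 412))*179 = (((29 - 281) + 9)*(-106))*179 = ((-252 + 9)*(-106))*179 = -243*(-106)*179 = 25758*179 = 4610682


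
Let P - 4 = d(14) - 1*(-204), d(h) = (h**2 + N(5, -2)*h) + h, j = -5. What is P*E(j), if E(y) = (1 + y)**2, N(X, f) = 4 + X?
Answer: 8704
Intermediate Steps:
d(h) = h**2 + 10*h (d(h) = (h**2 + (4 + 5)*h) + h = (h**2 + 9*h) + h = h**2 + 10*h)
P = 544 (P = 4 + (14*(10 + 14) - 1*(-204)) = 4 + (14*24 + 204) = 4 + (336 + 204) = 4 + 540 = 544)
P*E(j) = 544*(1 - 5)**2 = 544*(-4)**2 = 544*16 = 8704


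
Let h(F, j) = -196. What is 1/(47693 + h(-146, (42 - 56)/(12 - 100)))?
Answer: 1/47497 ≈ 2.1054e-5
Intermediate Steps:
1/(47693 + h(-146, (42 - 56)/(12 - 100))) = 1/(47693 - 196) = 1/47497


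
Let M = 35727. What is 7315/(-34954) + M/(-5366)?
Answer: -322013462/46890791 ≈ -6.8673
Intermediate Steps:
7315/(-34954) + M/(-5366) = 7315/(-34954) + 35727/(-5366) = 7315*(-1/34954) + 35727*(-1/5366) = -7315/34954 - 35727/5366 = -322013462/46890791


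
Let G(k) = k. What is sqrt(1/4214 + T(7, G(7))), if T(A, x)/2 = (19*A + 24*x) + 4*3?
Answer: sqrt(226864990)/602 ≈ 25.020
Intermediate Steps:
T(A, x) = 24 + 38*A + 48*x (T(A, x) = 2*((19*A + 24*x) + 4*3) = 2*((19*A + 24*x) + 12) = 2*(12 + 19*A + 24*x) = 24 + 38*A + 48*x)
sqrt(1/4214 + T(7, G(7))) = sqrt(1/4214 + (24 + 38*7 + 48*7)) = sqrt(1/4214 + (24 + 266 + 336)) = sqrt(1/4214 + 626) = sqrt(2637965/4214) = sqrt(226864990)/602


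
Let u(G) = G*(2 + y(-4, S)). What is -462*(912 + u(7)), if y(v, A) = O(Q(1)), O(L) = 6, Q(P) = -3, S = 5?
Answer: -447216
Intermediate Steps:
y(v, A) = 6
u(G) = 8*G (u(G) = G*(2 + 6) = G*8 = 8*G)
-462*(912 + u(7)) = -462*(912 + 8*7) = -462*(912 + 56) = -462*968 = -447216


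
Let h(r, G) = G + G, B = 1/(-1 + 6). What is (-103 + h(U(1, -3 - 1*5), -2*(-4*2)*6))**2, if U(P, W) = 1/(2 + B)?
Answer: 7921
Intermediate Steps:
B = 1/5 ≈ 0.20000
U(P, W) = 5/11 (U(P, W) = 1/(2 + 1/5) = 1/(11/5) = 5/11)
h(r, G) = 2*G
(-103 + h(U(1, -3 - 1*5), -2*(-4*2)*6))**2 = (-103 + 2*(-2*(-4*2)*6))**2 = (-103 + 2*(-(-16)*6))**2 = (-103 + 2*(-2*(-48)))**2 = (-103 + 2*96)**2 = (-103 + 192)**2 = 89**2 = 7921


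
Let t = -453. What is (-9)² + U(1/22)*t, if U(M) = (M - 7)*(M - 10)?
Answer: -15139467/484 ≈ -31280.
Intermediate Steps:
U(M) = (-10 + M)*(-7 + M) (U(M) = (-7 + M)*(-10 + M) = (-10 + M)*(-7 + M))
(-9)² + U(1/22)*t = (-9)² + (70 + (1/22)² - 17/22)*(-453) = 81 + (70 + (1/22)² - 17*1/22)*(-453) = 81 + (70 + 1/484 - 17/22)*(-453) = 81 + (33507/484)*(-453) = 81 - 15178671/484 = -15139467/484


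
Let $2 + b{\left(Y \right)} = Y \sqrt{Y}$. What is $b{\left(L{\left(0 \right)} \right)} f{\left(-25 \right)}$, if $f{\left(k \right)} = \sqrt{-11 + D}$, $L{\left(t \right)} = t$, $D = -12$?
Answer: $- 2 i \sqrt{23} \approx - 9.5917 i$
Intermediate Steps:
$f{\left(k \right)} = i \sqrt{23}$ ($f{\left(k \right)} = \sqrt{-11 - 12} = \sqrt{-23} = i \sqrt{23}$)
$b{\left(Y \right)} = -2 + Y^{\frac{3}{2}}$ ($b{\left(Y \right)} = -2 + Y \sqrt{Y} = -2 + Y^{\frac{3}{2}}$)
$b{\left(L{\left(0 \right)} \right)} f{\left(-25 \right)} = \left(-2 + 0^{\frac{3}{2}}\right) i \sqrt{23} = \left(-2 + 0\right) i \sqrt{23} = - 2 i \sqrt{23}$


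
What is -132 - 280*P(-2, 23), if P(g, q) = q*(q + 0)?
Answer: -148252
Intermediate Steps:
P(g, q) = q² (P(g, q) = q*q = q²)
-132 - 280*P(-2, 23) = -132 - 280*23² = -132 - 280*529 = -132 - 148120 = -148252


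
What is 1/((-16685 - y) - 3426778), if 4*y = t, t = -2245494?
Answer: -2/5764179 ≈ -3.4697e-7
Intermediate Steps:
y = -1122747/2 (y = (¼)*(-2245494) = -1122747/2 ≈ -5.6137e+5)
1/((-16685 - y) - 3426778) = 1/((-16685 - 1*(-1122747/2)) - 3426778) = 1/((-16685 + 1122747/2) - 3426778) = 1/(1089377/2 - 3426778) = 1/(-5764179/2) = -2/5764179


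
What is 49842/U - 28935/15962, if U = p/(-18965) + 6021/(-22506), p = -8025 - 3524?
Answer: 113189797017754515/775399529966 ≈ 1.4598e+5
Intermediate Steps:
p = -11549
U = 48577843/142275430 (U = -11549/(-18965) + 6021/(-22506) = -11549*(-1/18965) + 6021*(-1/22506) = 11549/18965 - 2007/7502 = 48577843/142275430 ≈ 0.34144)
49842/U - 28935/15962 = 49842/(48577843/142275430) - 28935/15962 = 49842*(142275430/48577843) - 28935*1/15962 = 7091291982060/48577843 - 28935/15962 = 113189797017754515/775399529966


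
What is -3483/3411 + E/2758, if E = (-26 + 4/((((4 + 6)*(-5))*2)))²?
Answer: -72352953/93328750 ≈ -0.77525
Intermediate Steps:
E = 423801/625 (E = (-26 + 4/(((10*(-5))*2)))² = (-26 + 4/((-50*2)))² = (-26 + 4/(-100))² = (-26 + 4*(-1/100))² = (-26 - 1/25)² = (-651/25)² = 423801/625 ≈ 678.08)
-3483/3411 + E/2758 = -3483/3411 + (423801/625)/2758 = -3483*1/3411 + (423801/625)*(1/2758) = -387/379 + 60543/246250 = -72352953/93328750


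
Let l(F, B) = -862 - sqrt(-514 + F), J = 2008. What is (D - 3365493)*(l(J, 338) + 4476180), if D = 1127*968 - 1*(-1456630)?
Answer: -3660483425786 + 2453781*sqrt(166) ≈ -3.6605e+12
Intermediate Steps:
D = 2547566 (D = 1090936 + 1456630 = 2547566)
(D - 3365493)*(l(J, 338) + 4476180) = (2547566 - 3365493)*((-862 - sqrt(-514 + 2008)) + 4476180) = -817927*((-862 - sqrt(1494)) + 4476180) = -817927*((-862 - 3*sqrt(166)) + 4476180) = -817927*(4475318 - 3*sqrt(166)) = -3660483425786 + 2453781*sqrt(166)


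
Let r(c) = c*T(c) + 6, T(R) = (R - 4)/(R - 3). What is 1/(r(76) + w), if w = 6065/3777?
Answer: 275721/22764815 ≈ 0.012112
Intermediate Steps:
T(R) = (-4 + R)/(-3 + R)
w = 6065/3777 (w = 6065*(1/3777) = 6065/3777 ≈ 1.6058)
r(c) = 6 + c*(-4 + c)/(-3 + c) (r(c) = c*((-4 + c)/(-3 + c)) + 6 = c*(-4 + c)/(-3 + c) + 6 = 6 + c*(-4 + c)/(-3 + c))
1/(r(76) + w) = 1/((-18 + 76² + 2*76)/(-3 + 76) + 6065/3777) = 1/((-18 + 5776 + 152)/73 + 6065/3777) = 1/((1/73)*5910 + 6065/3777) = 1/(5910/73 + 6065/3777) = 1/(22764815/275721) = 275721/22764815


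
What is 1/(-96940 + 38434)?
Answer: -1/58506 ≈ -1.7092e-5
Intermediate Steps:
1/(-96940 + 38434) = 1/(-58506) = -1/58506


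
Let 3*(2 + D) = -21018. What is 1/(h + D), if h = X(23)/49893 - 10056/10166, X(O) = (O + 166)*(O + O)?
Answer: -84535373/592492784118 ≈ -0.00014268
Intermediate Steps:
D = -7008 (D = -2 + (⅓)*(-21018) = -2 - 7006 = -7008)
X(O) = 2*O*(166 + O) (X(O) = (166 + O)*(2*O) = 2*O*(166 + O))
h = -68890134/84535373 (h = (2*23*(166 + 23))/49893 - 10056/10166 = (2*23*189)*(1/49893) - 10056*1/10166 = 8694*(1/49893) - 5028/5083 = 2898/16631 - 5028/5083 = -68890134/84535373 ≈ -0.81493)
1/(h + D) = 1/(-68890134/84535373 - 7008) = 1/(-592492784118/84535373) = -84535373/592492784118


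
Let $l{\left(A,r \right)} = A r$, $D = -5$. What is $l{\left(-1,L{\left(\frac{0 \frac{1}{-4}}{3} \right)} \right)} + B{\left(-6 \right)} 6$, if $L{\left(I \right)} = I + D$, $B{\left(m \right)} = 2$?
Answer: $17$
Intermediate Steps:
$L{\left(I \right)} = -5 + I$ ($L{\left(I \right)} = I - 5 = -5 + I$)
$l{\left(-1,L{\left(\frac{0 \frac{1}{-4}}{3} \right)} \right)} + B{\left(-6 \right)} 6 = - (-5 + \frac{0 \frac{1}{-4}}{3}) + 2 \cdot 6 = - (-5 + 0 \left(- \frac{1}{4}\right) \frac{1}{3}) + 12 = - (-5 + 0 \cdot \frac{1}{3}) + 12 = - (-5 + 0) + 12 = \left(-1\right) \left(-5\right) + 12 = 5 + 12 = 17$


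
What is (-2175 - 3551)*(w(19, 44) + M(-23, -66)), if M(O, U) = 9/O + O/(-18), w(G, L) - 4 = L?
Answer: -57944257/207 ≈ -2.7992e+5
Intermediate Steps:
w(G, L) = 4 + L
M(O, U) = 9/O - O/18 (M(O, U) = 9/O + O*(-1/18) = 9/O - O/18)
(-2175 - 3551)*(w(19, 44) + M(-23, -66)) = (-2175 - 3551)*((4 + 44) + (9/(-23) - 1/18*(-23))) = -5726*(48 + (9*(-1/23) + 23/18)) = -5726*(48 + (-9/23 + 23/18)) = -5726*(48 + 367/414) = -5726*20239/414 = -57944257/207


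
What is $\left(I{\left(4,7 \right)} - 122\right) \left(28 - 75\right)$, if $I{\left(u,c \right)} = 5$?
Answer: $5499$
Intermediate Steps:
$\left(I{\left(4,7 \right)} - 122\right) \left(28 - 75\right) = \left(5 - 122\right) \left(28 - 75\right) = - 117 \left(28 - 75\right) = \left(-117\right) \left(-47\right) = 5499$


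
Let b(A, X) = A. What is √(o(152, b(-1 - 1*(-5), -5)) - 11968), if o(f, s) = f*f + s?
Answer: 2*√2785 ≈ 105.55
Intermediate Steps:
o(f, s) = s + f² (o(f, s) = f² + s = s + f²)
√(o(152, b(-1 - 1*(-5), -5)) - 11968) = √(((-1 - 1*(-5)) + 152²) - 11968) = √(((-1 + 5) + 23104) - 11968) = √((4 + 23104) - 11968) = √(23108 - 11968) = √11140 = 2*√2785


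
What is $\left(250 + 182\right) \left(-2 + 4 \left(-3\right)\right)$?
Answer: $-6048$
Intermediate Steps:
$\left(250 + 182\right) \left(-2 + 4 \left(-3\right)\right) = 432 \left(-2 - 12\right) = 432 \left(-14\right) = -6048$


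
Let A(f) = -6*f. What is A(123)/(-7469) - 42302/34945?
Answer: -290164228/261004205 ≈ -1.1117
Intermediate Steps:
A(123)/(-7469) - 42302/34945 = -6*123/(-7469) - 42302/34945 = -738*(-1/7469) - 42302*1/34945 = 738/7469 - 42302/34945 = -290164228/261004205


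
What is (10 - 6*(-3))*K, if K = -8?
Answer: -224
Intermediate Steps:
(10 - 6*(-3))*K = (10 - 6*(-3))*(-8) = (10 + 18)*(-8) = 28*(-8) = -224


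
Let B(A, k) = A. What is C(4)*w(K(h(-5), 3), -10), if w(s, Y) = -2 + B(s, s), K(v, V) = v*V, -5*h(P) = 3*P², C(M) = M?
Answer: -188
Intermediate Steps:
h(P) = -3*P²/5
K(v, V) = V*v
w(s, Y) = -2 + s
C(4)*w(K(h(-5), 3), -10) = 4*(-2 + 3*(-⅗*(-5)²)) = 4*(-2 + 3*(-⅗*25)) = 4*(-2 + 3*(-15)) = 4*(-2 - 45) = 4*(-47) = -188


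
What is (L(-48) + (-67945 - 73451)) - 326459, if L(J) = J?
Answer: -467903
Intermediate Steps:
(L(-48) + (-67945 - 73451)) - 326459 = (-48 + (-67945 - 73451)) - 326459 = (-48 - 141396) - 326459 = -141444 - 326459 = -467903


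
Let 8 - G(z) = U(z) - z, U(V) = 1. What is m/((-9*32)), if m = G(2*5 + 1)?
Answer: -1/16 ≈ -0.062500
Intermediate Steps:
G(z) = 7 + z (G(z) = 8 - (1 - z) = 8 + (-1 + z) = 7 + z)
m = 18 (m = 7 + (2*5 + 1) = 7 + (10 + 1) = 7 + 11 = 18)
m/((-9*32)) = 18/((-9*32)) = 18/(-288) = 18*(-1/288) = -1/16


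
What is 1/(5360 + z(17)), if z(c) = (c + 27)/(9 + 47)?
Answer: 14/75051 ≈ 0.00018654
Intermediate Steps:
z(c) = 27/56 + c/56 (z(c) = (27 + c)/56 = (27 + c)*(1/56) = 27/56 + c/56)
1/(5360 + z(17)) = 1/(5360 + (27/56 + (1/56)*17)) = 1/(5360 + (27/56 + 17/56)) = 1/(5360 + 11/14) = 1/(75051/14) = 14/75051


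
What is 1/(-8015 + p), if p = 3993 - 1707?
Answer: -1/5729 ≈ -0.00017455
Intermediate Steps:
p = 2286
1/(-8015 + p) = 1/(-8015 + 2286) = 1/(-5729) = -1/5729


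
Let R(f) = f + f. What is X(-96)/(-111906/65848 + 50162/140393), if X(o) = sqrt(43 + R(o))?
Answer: -4622299132*I*sqrt(149)/6203875841 ≈ -9.0947*I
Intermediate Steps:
R(f) = 2*f
X(o) = sqrt(43 + 2*o)
X(-96)/(-111906/65848 + 50162/140393) = sqrt(43 + 2*(-96))/(-111906/65848 + 50162/140393) = sqrt(43 - 192)/(-111906*1/65848 + 50162*(1/140393)) = sqrt(-149)/(-55953/32924 + 50162/140393) = (I*sqrt(149))/(-6203875841/4622299132) = (I*sqrt(149))*(-4622299132/6203875841) = -4622299132*I*sqrt(149)/6203875841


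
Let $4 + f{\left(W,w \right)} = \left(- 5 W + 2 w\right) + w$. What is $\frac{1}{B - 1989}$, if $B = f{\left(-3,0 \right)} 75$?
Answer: $- \frac{1}{1164} \approx -0.00085911$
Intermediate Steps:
$f{\left(W,w \right)} = -4 - 5 W + 3 w$ ($f{\left(W,w \right)} = -4 + \left(\left(- 5 W + 2 w\right) + w\right) = -4 - \left(- 3 w + 5 W\right) = -4 - 5 W + 3 w$)
$B = 825$ ($B = \left(-4 - -15 + 3 \cdot 0\right) 75 = \left(-4 + 15 + 0\right) 75 = 11 \cdot 75 = 825$)
$\frac{1}{B - 1989} = \frac{1}{825 - 1989} = \frac{1}{-1164} = - \frac{1}{1164}$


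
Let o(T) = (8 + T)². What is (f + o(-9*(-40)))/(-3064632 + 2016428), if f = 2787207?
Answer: -2922631/1048204 ≈ -2.7882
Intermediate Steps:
(f + o(-9*(-40)))/(-3064632 + 2016428) = (2787207 + (8 - 9*(-40))²)/(-3064632 + 2016428) = (2787207 + (8 + 360)²)/(-1048204) = (2787207 + 368²)*(-1/1048204) = (2787207 + 135424)*(-1/1048204) = 2922631*(-1/1048204) = -2922631/1048204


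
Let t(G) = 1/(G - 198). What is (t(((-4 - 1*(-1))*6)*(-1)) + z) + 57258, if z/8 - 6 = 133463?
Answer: 202501799/180 ≈ 1.1250e+6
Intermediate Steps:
z = 1067752 (z = 48 + 8*133463 = 48 + 1067704 = 1067752)
t(G) = 1/(-198 + G)
(t(((-4 - 1*(-1))*6)*(-1)) + z) + 57258 = (1/(-198 + ((-4 - 1*(-1))*6)*(-1)) + 1067752) + 57258 = (1/(-198 + ((-4 + 1)*6)*(-1)) + 1067752) + 57258 = (1/(-198 - 3*6*(-1)) + 1067752) + 57258 = (1/(-198 - 18*(-1)) + 1067752) + 57258 = (1/(-198 + 18) + 1067752) + 57258 = (1/(-180) + 1067752) + 57258 = (-1/180 + 1067752) + 57258 = 192195359/180 + 57258 = 202501799/180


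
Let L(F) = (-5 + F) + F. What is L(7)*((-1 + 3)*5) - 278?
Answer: -188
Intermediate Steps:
L(F) = -5 + 2*F
L(7)*((-1 + 3)*5) - 278 = (-5 + 2*7)*((-1 + 3)*5) - 278 = (-5 + 14)*(2*5) - 278 = 9*10 - 278 = 90 - 278 = -188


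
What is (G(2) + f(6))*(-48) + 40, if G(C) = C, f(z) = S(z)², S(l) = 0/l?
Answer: -56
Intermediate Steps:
S(l) = 0
f(z) = 0 (f(z) = 0² = 0)
(G(2) + f(6))*(-48) + 40 = (2 + 0)*(-48) + 40 = 2*(-48) + 40 = -96 + 40 = -56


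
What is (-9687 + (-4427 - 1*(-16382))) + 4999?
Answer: 7267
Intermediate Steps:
(-9687 + (-4427 - 1*(-16382))) + 4999 = (-9687 + (-4427 + 16382)) + 4999 = (-9687 + 11955) + 4999 = 2268 + 4999 = 7267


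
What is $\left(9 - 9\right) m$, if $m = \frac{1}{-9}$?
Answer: $0$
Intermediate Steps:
$m = - \frac{1}{9} \approx -0.11111$
$\left(9 - 9\right) m = \left(9 - 9\right) \left(- \frac{1}{9}\right) = 0 \left(- \frac{1}{9}\right) = 0$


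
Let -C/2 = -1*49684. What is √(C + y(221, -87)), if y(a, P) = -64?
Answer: 2*√24826 ≈ 315.13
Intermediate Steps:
C = 99368 (C = -(-2)*49684 = -2*(-49684) = 99368)
√(C + y(221, -87)) = √(99368 - 64) = √99304 = 2*√24826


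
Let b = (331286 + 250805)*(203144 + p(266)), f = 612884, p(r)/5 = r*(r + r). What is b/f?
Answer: 132528150516/153221 ≈ 8.6495e+5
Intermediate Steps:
p(r) = 10*r² (p(r) = 5*(r*(r + r)) = 5*(r*(2*r)) = 5*(2*r²) = 10*r²)
b = 530112602064 (b = (331286 + 250805)*(203144 + 10*266²) = 582091*(203144 + 10*70756) = 582091*(203144 + 707560) = 582091*910704 = 530112602064)
b/f = 530112602064/612884 = 530112602064*(1/612884) = 132528150516/153221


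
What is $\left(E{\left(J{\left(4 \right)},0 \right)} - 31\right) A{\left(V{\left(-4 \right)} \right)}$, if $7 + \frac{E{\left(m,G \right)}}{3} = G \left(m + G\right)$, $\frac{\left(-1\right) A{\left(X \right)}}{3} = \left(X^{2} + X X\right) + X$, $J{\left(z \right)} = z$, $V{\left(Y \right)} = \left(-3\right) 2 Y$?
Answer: $183456$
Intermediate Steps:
$V{\left(Y \right)} = - 6 Y$
$A{\left(X \right)} = - 6 X^{2} - 3 X$ ($A{\left(X \right)} = - 3 \left(\left(X^{2} + X X\right) + X\right) = - 3 \left(\left(X^{2} + X^{2}\right) + X\right) = - 3 \left(2 X^{2} + X\right) = - 3 \left(X + 2 X^{2}\right) = - 6 X^{2} - 3 X$)
$E{\left(m,G \right)} = -21 + 3 G \left(G + m\right)$ ($E{\left(m,G \right)} = -21 + 3 G \left(m + G\right) = -21 + 3 G \left(G + m\right)$)
$\left(E{\left(J{\left(4 \right)},0 \right)} - 31\right) A{\left(V{\left(-4 \right)} \right)} = \left(\left(-21 + 3 \cdot 0^{2} + 3 \cdot 0 \cdot 4\right) - 31\right) \left(- 3 \left(\left(-6\right) \left(-4\right)\right) \left(1 + 2 \left(\left(-6\right) \left(-4\right)\right)\right)\right) = \left(\left(-21 + 3 \cdot 0 + 0\right) - 31\right) \left(\left(-3\right) 24 \left(1 + 2 \cdot 24\right)\right) = \left(\left(-21 + 0 + 0\right) - 31\right) \left(\left(-3\right) 24 \left(1 + 48\right)\right) = \left(-21 - 31\right) \left(\left(-3\right) 24 \cdot 49\right) = \left(-52\right) \left(-3528\right) = 183456$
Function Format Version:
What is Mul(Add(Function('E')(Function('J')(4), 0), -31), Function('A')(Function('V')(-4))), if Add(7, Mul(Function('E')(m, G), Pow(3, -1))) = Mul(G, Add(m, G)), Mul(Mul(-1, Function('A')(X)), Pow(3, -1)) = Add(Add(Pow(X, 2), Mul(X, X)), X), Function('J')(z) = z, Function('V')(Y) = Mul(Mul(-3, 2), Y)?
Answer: 183456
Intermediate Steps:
Function('V')(Y) = Mul(-6, Y)
Function('A')(X) = Add(Mul(-6, Pow(X, 2)), Mul(-3, X)) (Function('A')(X) = Mul(-3, Add(Add(Pow(X, 2), Mul(X, X)), X)) = Mul(-3, Add(Add(Pow(X, 2), Pow(X, 2)), X)) = Mul(-3, Add(Mul(2, Pow(X, 2)), X)) = Mul(-3, Add(X, Mul(2, Pow(X, 2)))) = Add(Mul(-6, Pow(X, 2)), Mul(-3, X)))
Function('E')(m, G) = Add(-21, Mul(3, G, Add(G, m))) (Function('E')(m, G) = Add(-21, Mul(3, Mul(G, Add(m, G)))) = Add(-21, Mul(3, Mul(G, Add(G, m)))) = Add(-21, Mul(3, G, Add(G, m))))
Mul(Add(Function('E')(Function('J')(4), 0), -31), Function('A')(Function('V')(-4))) = Mul(Add(Add(-21, Mul(3, Pow(0, 2)), Mul(3, 0, 4)), -31), Mul(-3, Mul(-6, -4), Add(1, Mul(2, Mul(-6, -4))))) = Mul(Add(Add(-21, Mul(3, 0), 0), -31), Mul(-3, 24, Add(1, Mul(2, 24)))) = Mul(Add(Add(-21, 0, 0), -31), Mul(-3, 24, Add(1, 48))) = Mul(Add(-21, -31), Mul(-3, 24, 49)) = Mul(-52, -3528) = 183456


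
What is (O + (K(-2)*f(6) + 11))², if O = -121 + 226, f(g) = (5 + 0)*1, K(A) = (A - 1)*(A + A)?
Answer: 30976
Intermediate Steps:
K(A) = 2*A*(-1 + A) (K(A) = (-1 + A)*(2*A) = 2*A*(-1 + A))
f(g) = 5 (f(g) = 5*1 = 5)
O = 105
(O + (K(-2)*f(6) + 11))² = (105 + ((2*(-2)*(-1 - 2))*5 + 11))² = (105 + ((2*(-2)*(-3))*5 + 11))² = (105 + (12*5 + 11))² = (105 + (60 + 11))² = (105 + 71)² = 176² = 30976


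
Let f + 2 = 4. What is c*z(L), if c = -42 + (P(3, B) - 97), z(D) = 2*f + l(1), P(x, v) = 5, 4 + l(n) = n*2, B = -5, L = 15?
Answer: -268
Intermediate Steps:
f = 2 (f = -2 + 4 = 2)
l(n) = -4 + 2*n (l(n) = -4 + n*2 = -4 + 2*n)
z(D) = 2 (z(D) = 2*2 + (-4 + 2*1) = 4 + (-4 + 2) = 4 - 2 = 2)
c = -134 (c = -42 + (5 - 97) = -42 - 92 = -134)
c*z(L) = -134*2 = -268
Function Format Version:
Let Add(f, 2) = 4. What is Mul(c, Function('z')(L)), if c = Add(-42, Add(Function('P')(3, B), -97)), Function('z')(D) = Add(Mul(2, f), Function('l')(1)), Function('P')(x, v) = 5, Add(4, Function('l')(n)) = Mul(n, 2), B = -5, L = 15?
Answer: -268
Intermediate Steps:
f = 2 (f = Add(-2, 4) = 2)
Function('l')(n) = Add(-4, Mul(2, n)) (Function('l')(n) = Add(-4, Mul(n, 2)) = Add(-4, Mul(2, n)))
Function('z')(D) = 2 (Function('z')(D) = Add(Mul(2, 2), Add(-4, Mul(2, 1))) = Add(4, Add(-4, 2)) = Add(4, -2) = 2)
c = -134 (c = Add(-42, Add(5, -97)) = Add(-42, -92) = -134)
Mul(c, Function('z')(L)) = Mul(-134, 2) = -268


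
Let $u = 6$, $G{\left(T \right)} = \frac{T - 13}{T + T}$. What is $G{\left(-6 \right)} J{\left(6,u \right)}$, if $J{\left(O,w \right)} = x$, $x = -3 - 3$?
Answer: $- \frac{19}{2} \approx -9.5$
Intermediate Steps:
$G{\left(T \right)} = \frac{-13 + T}{2 T}$
$x = -6$ ($x = -3 - 3 = -6$)
$J{\left(O,w \right)} = -6$
$G{\left(-6 \right)} J{\left(6,u \right)} = \frac{-13 - 6}{2 \left(-6\right)} \left(-6\right) = \frac{1}{2} \left(- \frac{1}{6}\right) \left(-19\right) \left(-6\right) = \frac{19}{12} \left(-6\right) = - \frac{19}{2}$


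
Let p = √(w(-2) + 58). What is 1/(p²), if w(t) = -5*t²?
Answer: 1/38 ≈ 0.026316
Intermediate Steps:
p = √38 (p = √(-5*(-2)² + 58) = √(-5*4 + 58) = √(-20 + 58) = √38 ≈ 6.1644)
1/(p²) = 1/((√38)²) = 1/38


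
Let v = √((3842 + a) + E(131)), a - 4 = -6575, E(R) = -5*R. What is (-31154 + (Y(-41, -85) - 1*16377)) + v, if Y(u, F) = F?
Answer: -47616 + 6*I*√94 ≈ -47616.0 + 58.172*I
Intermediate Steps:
a = -6571 (a = 4 - 6575 = -6571)
v = 6*I*√94 (v = √((3842 - 6571) - 5*131) = √(-2729 - 655) = √(-3384) = 6*I*√94 ≈ 58.172*I)
(-31154 + (Y(-41, -85) - 1*16377)) + v = (-31154 + (-85 - 1*16377)) + 6*I*√94 = (-31154 + (-85 - 16377)) + 6*I*√94 = (-31154 - 16462) + 6*I*√94 = -47616 + 6*I*√94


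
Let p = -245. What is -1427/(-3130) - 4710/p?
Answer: 3018383/153370 ≈ 19.680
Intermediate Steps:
-1427/(-3130) - 4710/p = -1427/(-3130) - 4710/(-245) = -1427*(-1/3130) - 4710*(-1/245) = 1427/3130 + 942/49 = 3018383/153370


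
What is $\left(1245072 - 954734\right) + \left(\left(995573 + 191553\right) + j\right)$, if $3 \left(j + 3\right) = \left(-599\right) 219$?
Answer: $1433734$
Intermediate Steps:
$j = -43730$ ($j = -3 + \frac{\left(-599\right) 219}{3} = -3 + \frac{1}{3} \left(-131181\right) = -3 - 43727 = -43730$)
$\left(1245072 - 954734\right) + \left(\left(995573 + 191553\right) + j\right) = \left(1245072 - 954734\right) + \left(\left(995573 + 191553\right) - 43730\right) = 290338 + \left(1187126 - 43730\right) = 290338 + 1143396 = 1433734$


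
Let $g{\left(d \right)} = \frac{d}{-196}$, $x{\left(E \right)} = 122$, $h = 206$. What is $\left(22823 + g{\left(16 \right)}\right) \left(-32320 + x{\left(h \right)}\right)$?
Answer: $- \frac{36007763954}{49} \approx -7.3485 \cdot 10^{8}$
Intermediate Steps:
$g{\left(d \right)} = - \frac{d}{196}$ ($g{\left(d \right)} = d \left(- \frac{1}{196}\right) = - \frac{d}{196}$)
$\left(22823 + g{\left(16 \right)}\right) \left(-32320 + x{\left(h \right)}\right) = \left(22823 - \frac{4}{49}\right) \left(-32320 + 122\right) = \left(22823 - \frac{4}{49}\right) \left(-32198\right) = \frac{1118323}{49} \left(-32198\right) = - \frac{36007763954}{49}$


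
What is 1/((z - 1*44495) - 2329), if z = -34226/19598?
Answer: -9799/458845489 ≈ -2.1356e-5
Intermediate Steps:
z = -17113/9799 (z = -34226*1/19598 = -17113/9799 ≈ -1.7464)
1/((z - 1*44495) - 2329) = 1/((-17113/9799 - 1*44495) - 2329) = 1/((-17113/9799 - 44495) - 2329) = 1/(-436023618/9799 - 2329) = 1/(-458845489/9799) = -9799/458845489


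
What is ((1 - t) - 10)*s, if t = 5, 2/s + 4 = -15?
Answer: 28/19 ≈ 1.4737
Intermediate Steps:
s = -2/19 (s = 2/(-4 - 15) = 2/(-19) = 2*(-1/19) = -2/19 ≈ -0.10526)
((1 - t) - 10)*s = ((1 - 1*5) - 10)*(-2/19) = ((1 - 5) - 10)*(-2/19) = (-4 - 10)*(-2/19) = -14*(-2/19) = 28/19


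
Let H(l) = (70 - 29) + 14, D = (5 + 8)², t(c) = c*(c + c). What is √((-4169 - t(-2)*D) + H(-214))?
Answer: I*√5466 ≈ 73.932*I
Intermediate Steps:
t(c) = 2*c² (t(c) = c*(2*c) = 2*c²)
D = 169 (D = 13² = 169)
H(l) = 55 (H(l) = 41 + 14 = 55)
√((-4169 - t(-2)*D) + H(-214)) = √((-4169 - 2*(-2)²*169) + 55) = √((-4169 - 2*4*169) + 55) = √((-4169 - 8*169) + 55) = √((-4169 - 1*1352) + 55) = √((-4169 - 1352) + 55) = √(-5521 + 55) = √(-5466) = I*√5466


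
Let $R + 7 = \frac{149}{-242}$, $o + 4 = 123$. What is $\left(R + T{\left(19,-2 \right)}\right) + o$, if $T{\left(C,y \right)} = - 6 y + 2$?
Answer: $\frac{30343}{242} \approx 125.38$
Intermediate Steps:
$o = 119$ ($o = -4 + 123 = 119$)
$T{\left(C,y \right)} = 2 - 6 y$
$R = - \frac{1843}{242}$ ($R = -7 + \frac{149}{-242} = -7 + 149 \left(- \frac{1}{242}\right) = -7 - \frac{149}{242} = - \frac{1843}{242} \approx -7.6157$)
$\left(R + T{\left(19,-2 \right)}\right) + o = \left(- \frac{1843}{242} + \left(2 - -12\right)\right) + 119 = \left(- \frac{1843}{242} + \left(2 + 12\right)\right) + 119 = \left(- \frac{1843}{242} + 14\right) + 119 = \frac{1545}{242} + 119 = \frac{30343}{242}$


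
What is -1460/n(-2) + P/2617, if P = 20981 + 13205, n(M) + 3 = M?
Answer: 798350/2617 ≈ 305.06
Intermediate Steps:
n(M) = -3 + M
P = 34186
-1460/n(-2) + P/2617 = -1460/(-3 - 2) + 34186/2617 = -1460/(-5) + 34186*(1/2617) = -1460*(-1/5) + 34186/2617 = 292 + 34186/2617 = 798350/2617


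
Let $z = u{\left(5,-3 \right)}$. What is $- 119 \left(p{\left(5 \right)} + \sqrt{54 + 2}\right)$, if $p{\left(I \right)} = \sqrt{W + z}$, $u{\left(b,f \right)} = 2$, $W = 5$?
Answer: $- 238 \sqrt{14} - 119 \sqrt{7} \approx -1205.4$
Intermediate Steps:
$z = 2$
$p{\left(I \right)} = \sqrt{7}$ ($p{\left(I \right)} = \sqrt{5 + 2} = \sqrt{7}$)
$- 119 \left(p{\left(5 \right)} + \sqrt{54 + 2}\right) = - 119 \left(\sqrt{7} + \sqrt{54 + 2}\right) = - 119 \left(\sqrt{7} + \sqrt{56}\right) = - 119 \left(\sqrt{7} + 2 \sqrt{14}\right) = - 238 \sqrt{14} - 119 \sqrt{7}$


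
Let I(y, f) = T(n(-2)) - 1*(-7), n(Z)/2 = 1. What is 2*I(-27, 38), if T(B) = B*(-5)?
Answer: -6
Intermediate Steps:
n(Z) = 2 (n(Z) = 2*1 = 2)
T(B) = -5*B
I(y, f) = -3 (I(y, f) = -5*2 - 1*(-7) = -10 + 7 = -3)
2*I(-27, 38) = 2*(-3) = -6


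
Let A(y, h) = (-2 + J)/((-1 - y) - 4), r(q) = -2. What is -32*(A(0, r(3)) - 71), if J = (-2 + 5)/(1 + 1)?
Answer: 11344/5 ≈ 2268.8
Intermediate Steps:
J = 3/2 ≈ 1.5000
A(y, h) = -1/(2*(-5 - y)) (A(y, h) = (-2 + 3/2)/((-1 - y) - 4) = -1/(2*(-5 - y)))
-32*(A(0, r(3)) - 71) = -32*(1/(2*(5 + 0)) - 71) = -32*((½)/5 - 71) = -32*((½)*(⅕) - 71) = -32*(⅒ - 71) = -32*(-709/10) = 11344/5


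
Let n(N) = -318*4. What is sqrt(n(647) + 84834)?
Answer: sqrt(83562) ≈ 289.07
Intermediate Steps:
n(N) = -1272
sqrt(n(647) + 84834) = sqrt(-1272 + 84834) = sqrt(83562)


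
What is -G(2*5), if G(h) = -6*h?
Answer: 60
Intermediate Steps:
-G(2*5) = -(-6)*2*5 = -(-6)*10 = -1*(-60) = 60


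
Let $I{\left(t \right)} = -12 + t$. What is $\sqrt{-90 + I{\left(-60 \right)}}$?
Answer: $9 i \sqrt{2} \approx 12.728 i$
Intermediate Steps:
$\sqrt{-90 + I{\left(-60 \right)}} = \sqrt{-90 - 72} = \sqrt{-162} = 9 i \sqrt{2}$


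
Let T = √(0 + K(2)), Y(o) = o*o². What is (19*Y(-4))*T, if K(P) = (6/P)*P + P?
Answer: -2432*√2 ≈ -3439.4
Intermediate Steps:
Y(o) = o³
K(P) = 6 + P
T = 2*√2 (T = √(0 + (6 + 2)) = √(0 + 8) = √8 = 2*√2 ≈ 2.8284)
(19*Y(-4))*T = (19*(-4)³)*(2*√2) = (19*(-64))*(2*√2) = -2432*√2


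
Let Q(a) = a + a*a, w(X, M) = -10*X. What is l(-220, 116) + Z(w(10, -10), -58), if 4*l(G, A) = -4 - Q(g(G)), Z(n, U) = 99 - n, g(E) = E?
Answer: -11847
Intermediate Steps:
Q(a) = a + a²
l(G, A) = -1 - G*(1 + G)/4 (l(G, A) = (-4 - G*(1 + G))/4 = -1 - G*(1 + G)/4)
l(-220, 116) + Z(w(10, -10), -58) = (-1 - ¼*(-220)*(1 - 220)) + (99 - (-10)*10) = (-1 - ¼*(-220)*(-219)) + (99 - 1*(-100)) = (-1 - 12045) + (99 + 100) = -12046 + 199 = -11847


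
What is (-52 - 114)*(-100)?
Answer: 16600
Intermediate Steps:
(-52 - 114)*(-100) = -166*(-100) = 16600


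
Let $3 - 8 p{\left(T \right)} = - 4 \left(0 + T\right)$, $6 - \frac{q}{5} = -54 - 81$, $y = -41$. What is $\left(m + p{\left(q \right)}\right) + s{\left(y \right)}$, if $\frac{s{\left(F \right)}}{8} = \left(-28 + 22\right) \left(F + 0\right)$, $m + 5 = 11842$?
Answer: $\frac{113263}{8} \approx 14158.0$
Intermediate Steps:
$m = 11837$ ($m = -5 + 11842 = 11837$)
$s{\left(F \right)} = - 48 F$ ($s{\left(F \right)} = 8 \left(-28 + 22\right) \left(F + 0\right) = 8 \left(- 6 F\right) = - 48 F$)
$q = 705$ ($q = 30 - 5 \left(-54 - 81\right) = 30 - -675 = 30 + 675 = 705$)
$p{\left(T \right)} = \frac{3}{8} + \frac{T}{2}$ ($p{\left(T \right)} = \frac{3}{8} - \frac{\left(-4\right) \left(0 + T\right)}{8} = \frac{3}{8} - \frac{\left(-4\right) T}{8} = \frac{3}{8} + \frac{T}{2}$)
$\left(m + p{\left(q \right)}\right) + s{\left(y \right)} = \left(11837 + \left(\frac{3}{8} + \frac{1}{2} \cdot 705\right)\right) - -1968 = \left(11837 + \left(\frac{3}{8} + \frac{705}{2}\right)\right) + 1968 = \left(11837 + \frac{2823}{8}\right) + 1968 = \frac{97519}{8} + 1968 = \frac{113263}{8}$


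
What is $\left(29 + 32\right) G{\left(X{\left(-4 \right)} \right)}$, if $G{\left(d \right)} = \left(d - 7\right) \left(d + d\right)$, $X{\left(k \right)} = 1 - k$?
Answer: $-1220$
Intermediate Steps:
$G{\left(d \right)} = 2 d \left(-7 + d\right)$ ($G{\left(d \right)} = \left(d - 7\right) 2 d = \left(-7 + d\right) 2 d = 2 d \left(-7 + d\right)$)
$\left(29 + 32\right) G{\left(X{\left(-4 \right)} \right)} = \left(29 + 32\right) 2 \left(1 - -4\right) \left(-7 + \left(1 - -4\right)\right) = 61 \cdot 2 \left(1 + 4\right) \left(-7 + \left(1 + 4\right)\right) = 61 \cdot 2 \cdot 5 \left(-7 + 5\right) = 61 \cdot 2 \cdot 5 \left(-2\right) = 61 \left(-20\right) = -1220$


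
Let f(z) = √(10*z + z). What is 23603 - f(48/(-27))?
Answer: 23603 - 4*I*√11/3 ≈ 23603.0 - 4.4222*I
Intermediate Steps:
f(z) = √11*√z (f(z) = √(11*z) = √11*√z)
23603 - f(48/(-27)) = 23603 - √11*√(48/(-27)) = 23603 - √11*√(48*(-1/27)) = 23603 - √11*√(-16/9) = 23603 - √11*4*I/3 = 23603 - 4*I*√11/3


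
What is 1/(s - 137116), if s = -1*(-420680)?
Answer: 1/283564 ≈ 3.5265e-6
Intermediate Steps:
s = 420680
1/(s - 137116) = 1/(420680 - 137116) = 1/283564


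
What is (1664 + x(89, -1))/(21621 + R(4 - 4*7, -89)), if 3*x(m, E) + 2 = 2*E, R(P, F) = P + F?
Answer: 1247/16131 ≈ 0.077305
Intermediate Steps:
R(P, F) = F + P
x(m, E) = -2/3 + 2*E/3 (x(m, E) = -2/3 + (2*E)/3 = -2/3 + 2*E/3)
(1664 + x(89, -1))/(21621 + R(4 - 4*7, -89)) = (1664 + (-2/3 + (2/3)*(-1)))/(21621 + (-89 + (4 - 4*7))) = (1664 + (-2/3 - 2/3))/(21621 + (-89 + (4 - 28))) = (1664 - 4/3)/(21621 + (-89 - 24)) = 4988/(3*(21621 - 113)) = (4988/3)/21508 = (4988/3)*(1/21508) = 1247/16131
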